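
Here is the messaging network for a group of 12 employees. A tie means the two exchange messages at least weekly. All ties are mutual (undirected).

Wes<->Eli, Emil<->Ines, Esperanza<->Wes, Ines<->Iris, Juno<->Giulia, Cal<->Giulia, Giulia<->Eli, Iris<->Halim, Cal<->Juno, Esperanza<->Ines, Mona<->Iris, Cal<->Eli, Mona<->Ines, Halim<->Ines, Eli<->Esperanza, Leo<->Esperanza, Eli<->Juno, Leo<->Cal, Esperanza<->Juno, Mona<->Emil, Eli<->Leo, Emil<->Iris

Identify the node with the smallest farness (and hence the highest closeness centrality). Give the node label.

Esperanza

Farness (sum of distances to all others) for each node — Cal:27, Eli:20, Emil:27, Esperanza:17, Giulia:28, Halim:28, Ines:19, Iris:26, Juno:22, Leo:23, Mona:27, Wes:24.
The smallest farness is 17, for Esperanza, so Esperanza has the highest closeness.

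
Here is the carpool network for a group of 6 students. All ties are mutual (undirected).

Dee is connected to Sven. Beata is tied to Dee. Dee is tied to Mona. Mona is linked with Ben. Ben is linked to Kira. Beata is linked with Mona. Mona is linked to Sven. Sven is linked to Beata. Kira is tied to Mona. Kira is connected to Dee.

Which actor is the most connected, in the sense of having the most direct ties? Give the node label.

Mona

Degrees — Beata:3, Ben:2, Dee:4, Kira:3, Mona:5, Sven:3.
The maximum is 5, attained only by Mona.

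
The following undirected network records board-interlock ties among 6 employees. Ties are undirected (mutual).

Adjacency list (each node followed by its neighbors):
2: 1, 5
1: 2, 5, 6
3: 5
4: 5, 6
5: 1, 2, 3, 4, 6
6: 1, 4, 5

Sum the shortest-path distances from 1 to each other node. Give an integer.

7

Distances from 1: 2:1, 3:2, 4:2, 5:1, 6:1.
Sum = 1 + 2 + 2 + 1 + 1 = 7.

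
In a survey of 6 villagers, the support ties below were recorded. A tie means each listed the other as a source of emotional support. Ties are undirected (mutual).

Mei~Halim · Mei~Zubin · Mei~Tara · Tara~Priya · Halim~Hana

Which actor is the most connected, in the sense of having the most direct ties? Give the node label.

Degrees — Halim:2, Hana:1, Mei:3, Priya:1, Tara:2, Zubin:1.
The maximum is 3, attained only by Mei.

Mei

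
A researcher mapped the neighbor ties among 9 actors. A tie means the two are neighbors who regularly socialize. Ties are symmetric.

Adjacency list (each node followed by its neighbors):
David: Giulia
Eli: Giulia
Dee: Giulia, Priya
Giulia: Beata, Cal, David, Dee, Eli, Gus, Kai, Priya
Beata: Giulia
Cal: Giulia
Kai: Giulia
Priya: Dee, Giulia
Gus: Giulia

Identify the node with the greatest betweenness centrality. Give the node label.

Giulia

Unnormalized betweenness of each node: Beata:0, Cal:0, David:0, Dee:0, Eli:0, Giulia:27, Gus:0, Kai:0, Priya:0.
Giulia has the largest value, 27, making it the main broker — the node through which the most shortest paths run.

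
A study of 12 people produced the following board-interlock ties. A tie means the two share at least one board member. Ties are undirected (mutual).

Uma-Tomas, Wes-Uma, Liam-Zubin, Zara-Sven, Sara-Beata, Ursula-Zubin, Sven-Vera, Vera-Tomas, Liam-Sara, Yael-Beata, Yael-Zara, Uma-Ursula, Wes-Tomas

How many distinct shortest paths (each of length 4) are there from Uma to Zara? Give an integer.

1

The shortest distance is 4, and the only length-4 path is Uma–Tomas–Vera–Sven–Zara. So there is exactly 1 shortest path.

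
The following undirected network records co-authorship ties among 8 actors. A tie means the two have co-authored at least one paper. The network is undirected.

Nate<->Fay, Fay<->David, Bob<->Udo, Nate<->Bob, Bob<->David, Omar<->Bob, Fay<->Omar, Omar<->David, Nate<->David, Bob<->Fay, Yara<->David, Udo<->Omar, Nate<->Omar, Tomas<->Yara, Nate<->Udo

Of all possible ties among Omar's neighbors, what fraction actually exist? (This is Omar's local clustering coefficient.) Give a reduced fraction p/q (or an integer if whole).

Omar's neighbors: Bob, David, Fay, Nate, and Udo (k = 5).
Possible neighbor pairs: C(5,2) = 10. Edges among them: Bob–David, Bob–Fay, Bob–Nate, Bob–Udo, David–Fay, David–Nate, Fay–Nate, Nate–Udo → e = 8.
Clustering(Omar) = 8/10 = 4/5.

4/5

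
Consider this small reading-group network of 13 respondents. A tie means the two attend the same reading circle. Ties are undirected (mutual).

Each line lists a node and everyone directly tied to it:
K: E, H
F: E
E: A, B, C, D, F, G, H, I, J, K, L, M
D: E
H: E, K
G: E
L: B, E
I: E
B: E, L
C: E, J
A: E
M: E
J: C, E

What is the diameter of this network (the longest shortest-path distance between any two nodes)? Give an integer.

2

Eccentricity of each node (its greatest distance to any other): A:2, B:2, C:2, D:2, E:1, F:2, G:2, H:2, I:2, J:2, K:2, L:2, M:2.
The maximum eccentricity is 2, realized for instance by the pair M–C via M – E – C. So the diameter is 2.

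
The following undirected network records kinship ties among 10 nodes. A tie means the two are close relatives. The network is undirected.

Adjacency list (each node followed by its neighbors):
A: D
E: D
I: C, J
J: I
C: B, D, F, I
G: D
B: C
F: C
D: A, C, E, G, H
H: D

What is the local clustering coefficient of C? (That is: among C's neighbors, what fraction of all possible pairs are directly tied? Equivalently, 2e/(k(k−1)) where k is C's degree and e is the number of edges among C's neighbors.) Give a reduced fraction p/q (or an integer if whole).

0

C's neighbors: B, D, F, and I (k = 4).
Possible neighbor pairs: C(4,2) = 6. Edges among them: none → e = 0.
Clustering(C) = 0/6 = 0.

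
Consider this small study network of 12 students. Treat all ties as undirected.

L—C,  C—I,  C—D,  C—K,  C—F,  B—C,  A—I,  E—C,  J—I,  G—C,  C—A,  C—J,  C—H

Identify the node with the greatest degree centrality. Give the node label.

C

Degrees — A:2, B:1, C:11, D:1, E:1, F:1, G:1, H:1, I:3, J:2, K:1, L:1.
The maximum is 11, attained only by C.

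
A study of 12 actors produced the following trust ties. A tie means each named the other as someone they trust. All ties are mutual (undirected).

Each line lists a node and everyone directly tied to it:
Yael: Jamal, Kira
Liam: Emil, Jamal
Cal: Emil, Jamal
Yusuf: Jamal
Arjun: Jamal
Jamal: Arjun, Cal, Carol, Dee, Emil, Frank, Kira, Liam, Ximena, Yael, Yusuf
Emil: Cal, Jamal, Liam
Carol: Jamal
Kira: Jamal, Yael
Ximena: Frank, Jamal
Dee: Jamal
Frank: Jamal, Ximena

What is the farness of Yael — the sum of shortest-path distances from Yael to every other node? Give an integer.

Distances from Yael: Arjun:2, Cal:2, Carol:2, Dee:2, Emil:2, Frank:2, Jamal:1, Kira:1, Liam:2, Ximena:2, Yusuf:2.
Sum = 2 + 2 + 2 + 2 + 2 + 2 + 1 + 1 + 2 + 2 + 2 = 20.

20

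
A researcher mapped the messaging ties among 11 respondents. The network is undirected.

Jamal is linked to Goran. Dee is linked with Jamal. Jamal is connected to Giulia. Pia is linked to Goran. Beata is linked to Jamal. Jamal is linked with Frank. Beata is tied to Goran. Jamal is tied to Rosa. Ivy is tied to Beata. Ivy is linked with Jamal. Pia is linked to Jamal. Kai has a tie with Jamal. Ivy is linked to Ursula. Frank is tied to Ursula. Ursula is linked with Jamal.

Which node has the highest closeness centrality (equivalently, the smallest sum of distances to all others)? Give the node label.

Farness (sum of distances to all others) for each node — Beata:17, Dee:19, Frank:18, Giulia:19, Goran:17, Ivy:17, Jamal:10, Kai:19, Pia:18, Rosa:19, Ursula:17.
The smallest farness is 10, for Jamal, so Jamal has the highest closeness.

Jamal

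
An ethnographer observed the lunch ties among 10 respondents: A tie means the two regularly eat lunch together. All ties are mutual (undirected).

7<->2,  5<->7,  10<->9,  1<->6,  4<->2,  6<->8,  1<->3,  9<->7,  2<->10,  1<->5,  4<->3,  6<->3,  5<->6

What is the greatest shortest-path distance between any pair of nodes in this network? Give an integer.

5

Eccentricity of each node (its greatest distance to any other): 1:4, 2:4, 3:4, 4:3, 5:3, 6:4, 7:3, 8:5, 9:4, 10:5.
The maximum eccentricity is 5, realized for instance by the pair 8–10 via 8 – 6 – 5 – 7 – 9 – 10. So the diameter is 5.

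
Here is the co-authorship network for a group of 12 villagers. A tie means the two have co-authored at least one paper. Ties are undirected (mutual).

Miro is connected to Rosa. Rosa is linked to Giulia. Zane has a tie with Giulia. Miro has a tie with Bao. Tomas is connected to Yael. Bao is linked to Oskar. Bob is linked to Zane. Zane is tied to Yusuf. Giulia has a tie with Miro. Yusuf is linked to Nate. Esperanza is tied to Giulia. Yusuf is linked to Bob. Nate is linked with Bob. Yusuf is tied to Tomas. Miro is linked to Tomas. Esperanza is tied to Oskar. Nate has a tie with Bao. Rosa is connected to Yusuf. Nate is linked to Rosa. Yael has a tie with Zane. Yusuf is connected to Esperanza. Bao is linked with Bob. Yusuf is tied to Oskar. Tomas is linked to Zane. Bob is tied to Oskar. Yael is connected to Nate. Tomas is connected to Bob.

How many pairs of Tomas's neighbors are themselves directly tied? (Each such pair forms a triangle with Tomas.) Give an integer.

4

Tomas's neighbors: Bob, Miro, Yael, Yusuf, and Zane.
Neighbor pairs that are themselves tied: Tomas–Bob–Yusuf; Tomas–Bob–Zane; Tomas–Yael–Zane; Tomas–Yusuf–Zane. Each forms one triangle with Tomas, for 4 in total.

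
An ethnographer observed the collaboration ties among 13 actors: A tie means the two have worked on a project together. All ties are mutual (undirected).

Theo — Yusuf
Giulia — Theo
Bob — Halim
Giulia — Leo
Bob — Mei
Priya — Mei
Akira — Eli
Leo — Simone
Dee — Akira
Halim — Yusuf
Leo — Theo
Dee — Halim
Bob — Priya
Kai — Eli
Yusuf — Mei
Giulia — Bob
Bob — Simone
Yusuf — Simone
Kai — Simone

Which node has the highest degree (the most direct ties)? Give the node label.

Degrees — Akira:2, Bob:5, Dee:2, Eli:2, Giulia:3, Halim:3, Kai:2, Leo:3, Mei:3, Priya:2, Simone:4, Theo:3, Yusuf:4.
The maximum is 5, attained only by Bob.

Bob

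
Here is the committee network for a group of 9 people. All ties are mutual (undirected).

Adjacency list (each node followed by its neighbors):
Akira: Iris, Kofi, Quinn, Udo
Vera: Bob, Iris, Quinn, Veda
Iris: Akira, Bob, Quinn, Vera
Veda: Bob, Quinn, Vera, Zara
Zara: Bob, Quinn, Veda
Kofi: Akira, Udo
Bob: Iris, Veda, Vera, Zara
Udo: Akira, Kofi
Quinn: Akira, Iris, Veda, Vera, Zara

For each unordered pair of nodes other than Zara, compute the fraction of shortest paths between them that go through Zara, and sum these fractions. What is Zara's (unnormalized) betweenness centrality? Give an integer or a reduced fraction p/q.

Pairs whose geodesics pass through Zara — Quinn–Bob: 1/4.
All other pairs contribute 0.
Summing the contributions gives betweenness(Zara) = 1/4.

1/4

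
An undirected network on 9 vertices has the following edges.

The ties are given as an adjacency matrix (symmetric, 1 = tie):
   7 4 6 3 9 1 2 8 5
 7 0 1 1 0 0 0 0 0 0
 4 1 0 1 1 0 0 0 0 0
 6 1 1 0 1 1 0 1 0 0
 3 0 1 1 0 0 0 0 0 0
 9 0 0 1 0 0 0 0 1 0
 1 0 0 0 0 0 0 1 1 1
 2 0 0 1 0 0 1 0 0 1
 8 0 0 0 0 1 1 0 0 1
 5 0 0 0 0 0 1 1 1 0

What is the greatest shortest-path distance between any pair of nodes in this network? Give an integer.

3

Eccentricity of each node (its greatest distance to any other): 1:3, 2:2, 3:3, 4:3, 5:3, 6:2, 7:3, 8:3, 9:2.
The maximum eccentricity is 3, realized for instance by the pair 7–1 via 7 – 6 – 2 – 1. So the diameter is 3.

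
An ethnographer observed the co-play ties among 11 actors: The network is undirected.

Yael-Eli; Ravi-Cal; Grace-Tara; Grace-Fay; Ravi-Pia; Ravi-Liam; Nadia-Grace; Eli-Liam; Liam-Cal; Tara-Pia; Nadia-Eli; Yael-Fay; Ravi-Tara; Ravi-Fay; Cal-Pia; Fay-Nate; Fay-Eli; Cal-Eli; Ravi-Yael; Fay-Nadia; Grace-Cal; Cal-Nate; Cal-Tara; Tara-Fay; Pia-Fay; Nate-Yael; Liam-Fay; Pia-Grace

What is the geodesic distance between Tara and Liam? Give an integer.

2

One shortest route is Tara – Fay – Liam, which uses 2 edges, and Tara and Liam are not directly tied, so nothing shorter exists. So d(Tara,Liam) = 2.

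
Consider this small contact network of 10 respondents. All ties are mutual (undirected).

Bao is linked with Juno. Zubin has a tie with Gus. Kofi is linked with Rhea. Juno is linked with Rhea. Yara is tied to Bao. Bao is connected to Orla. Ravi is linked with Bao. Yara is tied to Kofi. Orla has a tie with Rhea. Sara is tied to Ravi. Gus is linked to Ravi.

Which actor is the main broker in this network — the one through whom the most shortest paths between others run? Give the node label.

Bao

Unnormalized betweenness of each node: Bao:45/2, Gus:8, Juno:5/2, Kofi:1, Orla:5/2, Ravi:20, Rhea:5/2, Sara:0, Yara:5, Zubin:0.
Bao has the largest value, 45/2, making it the main broker — the node through which the most shortest paths run.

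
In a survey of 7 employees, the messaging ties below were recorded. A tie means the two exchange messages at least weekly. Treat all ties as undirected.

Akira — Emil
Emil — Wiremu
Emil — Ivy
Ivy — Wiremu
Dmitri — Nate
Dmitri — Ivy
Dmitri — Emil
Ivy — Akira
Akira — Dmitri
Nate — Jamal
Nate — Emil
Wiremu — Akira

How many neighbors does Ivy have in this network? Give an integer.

4

Ivy is directly tied to Akira, Dmitri, Emil, and Wiremu. That is 4 neighbors, so the degree of Ivy is 4.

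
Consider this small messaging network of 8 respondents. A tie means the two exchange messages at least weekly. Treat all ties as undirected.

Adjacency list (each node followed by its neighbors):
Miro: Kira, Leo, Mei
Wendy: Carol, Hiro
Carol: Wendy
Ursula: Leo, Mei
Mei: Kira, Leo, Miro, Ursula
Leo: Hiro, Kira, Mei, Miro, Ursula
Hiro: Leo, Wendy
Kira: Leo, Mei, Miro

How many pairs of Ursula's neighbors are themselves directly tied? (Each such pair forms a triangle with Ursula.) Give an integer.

Ursula's neighbors: Leo and Mei.
Neighbor pairs that are themselves tied: Ursula–Leo–Mei. Each forms one triangle with Ursula, for 1 in total.

1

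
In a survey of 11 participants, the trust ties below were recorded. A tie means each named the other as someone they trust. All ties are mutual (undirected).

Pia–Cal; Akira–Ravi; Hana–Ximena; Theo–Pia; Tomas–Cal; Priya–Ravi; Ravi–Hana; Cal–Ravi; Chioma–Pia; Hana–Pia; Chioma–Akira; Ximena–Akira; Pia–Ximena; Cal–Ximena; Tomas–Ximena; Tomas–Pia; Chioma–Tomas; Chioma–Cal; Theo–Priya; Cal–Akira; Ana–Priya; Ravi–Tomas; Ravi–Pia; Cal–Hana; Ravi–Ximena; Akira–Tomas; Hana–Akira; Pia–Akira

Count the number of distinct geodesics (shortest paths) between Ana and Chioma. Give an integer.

5

The shortest distance is 4. The length-4 paths are: Ana–Priya–Ravi–Cal–Chioma; Ana–Priya–Theo–Pia–Chioma; Ana–Priya–Ravi–Pia–Chioma; Ana–Priya–Ravi–Akira–Chioma; Ana–Priya–Ravi–Tomas–Chioma.
That gives 5 distinct shortest paths.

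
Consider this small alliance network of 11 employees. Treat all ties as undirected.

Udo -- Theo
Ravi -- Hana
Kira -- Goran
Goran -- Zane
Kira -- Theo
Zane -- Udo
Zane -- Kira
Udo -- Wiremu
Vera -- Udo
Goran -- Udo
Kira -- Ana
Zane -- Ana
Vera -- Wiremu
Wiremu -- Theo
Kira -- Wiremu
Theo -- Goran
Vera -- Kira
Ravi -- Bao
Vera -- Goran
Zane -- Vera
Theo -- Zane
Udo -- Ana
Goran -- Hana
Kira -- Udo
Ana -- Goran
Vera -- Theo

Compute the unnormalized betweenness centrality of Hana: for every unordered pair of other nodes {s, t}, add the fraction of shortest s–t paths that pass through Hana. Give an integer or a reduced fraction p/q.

16

Pairs whose geodesics pass through Hana — Bao–Goran: 1; Bao–Vera: 1; Bao–Theo: 1; Bao–Ana: 1; Bao–Kira: 1; Bao–Wiremu: 4/4; Bao–Udo: 1; Bao–Zane: 1; Ravi–Goran: 1; Ravi–Vera: 1; Ravi–Theo: 1; Ravi–Ana: 1; Ravi–Kira: 1; Ravi–Wiremu: 4/4 … (+2 more pairs).
All other pairs contribute 0.
Summing the contributions gives betweenness(Hana) = 16.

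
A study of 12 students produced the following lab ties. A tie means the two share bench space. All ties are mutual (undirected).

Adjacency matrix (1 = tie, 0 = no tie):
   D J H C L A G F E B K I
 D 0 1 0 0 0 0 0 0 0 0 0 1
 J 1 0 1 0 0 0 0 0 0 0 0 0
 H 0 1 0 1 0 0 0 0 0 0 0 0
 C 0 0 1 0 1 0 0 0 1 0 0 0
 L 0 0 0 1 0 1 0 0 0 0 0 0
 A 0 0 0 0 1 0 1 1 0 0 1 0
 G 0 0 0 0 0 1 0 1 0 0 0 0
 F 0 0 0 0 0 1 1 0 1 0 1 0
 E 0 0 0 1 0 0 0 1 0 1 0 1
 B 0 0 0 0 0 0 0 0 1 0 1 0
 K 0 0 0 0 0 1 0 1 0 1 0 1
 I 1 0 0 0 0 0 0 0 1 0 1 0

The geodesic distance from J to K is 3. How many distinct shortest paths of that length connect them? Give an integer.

The shortest distance is 3, and the only length-3 path is J–D–I–K. So there is exactly 1 shortest path.

1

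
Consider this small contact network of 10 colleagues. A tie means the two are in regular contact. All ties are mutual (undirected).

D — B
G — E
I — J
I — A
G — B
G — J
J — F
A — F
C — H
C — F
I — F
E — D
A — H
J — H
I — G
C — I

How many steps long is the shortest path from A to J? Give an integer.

One shortest route is A – I – J, which uses 2 edges, and A and J are not directly tied, so nothing shorter exists. So d(A,J) = 2.

2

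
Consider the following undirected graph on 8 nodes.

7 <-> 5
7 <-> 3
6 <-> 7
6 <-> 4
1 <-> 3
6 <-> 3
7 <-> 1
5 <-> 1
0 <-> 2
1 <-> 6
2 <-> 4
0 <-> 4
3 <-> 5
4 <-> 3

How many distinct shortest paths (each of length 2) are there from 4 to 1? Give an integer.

The shortest distance is 2. The length-2 paths are: 4–6–1; 4–3–1.
That gives 2 distinct shortest paths.

2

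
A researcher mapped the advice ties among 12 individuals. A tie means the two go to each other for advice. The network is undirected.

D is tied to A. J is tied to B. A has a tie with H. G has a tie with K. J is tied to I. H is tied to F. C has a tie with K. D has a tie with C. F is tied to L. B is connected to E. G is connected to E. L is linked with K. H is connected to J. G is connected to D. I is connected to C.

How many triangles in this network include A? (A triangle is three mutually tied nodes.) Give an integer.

0

A's neighbors are D and H, but none of them are tied to each other, so no triangle contains A.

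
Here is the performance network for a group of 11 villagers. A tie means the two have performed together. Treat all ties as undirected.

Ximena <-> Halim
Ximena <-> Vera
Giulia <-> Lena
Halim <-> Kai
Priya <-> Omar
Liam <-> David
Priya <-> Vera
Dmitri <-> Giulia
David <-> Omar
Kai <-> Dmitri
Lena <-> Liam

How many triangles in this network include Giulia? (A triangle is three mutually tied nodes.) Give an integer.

Giulia's neighbors are Dmitri and Lena, but none of them are tied to each other, so no triangle contains Giulia.

0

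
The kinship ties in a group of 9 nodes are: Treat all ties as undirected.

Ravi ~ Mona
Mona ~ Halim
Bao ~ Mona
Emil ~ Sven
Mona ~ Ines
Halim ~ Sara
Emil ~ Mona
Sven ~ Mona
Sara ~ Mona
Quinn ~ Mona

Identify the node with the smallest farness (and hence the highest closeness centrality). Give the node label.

Mona

Farness (sum of distances to all others) for each node — Bao:15, Emil:14, Halim:14, Ines:15, Mona:8, Quinn:15, Ravi:15, Sara:14, Sven:14.
The smallest farness is 8, for Mona, so Mona has the highest closeness.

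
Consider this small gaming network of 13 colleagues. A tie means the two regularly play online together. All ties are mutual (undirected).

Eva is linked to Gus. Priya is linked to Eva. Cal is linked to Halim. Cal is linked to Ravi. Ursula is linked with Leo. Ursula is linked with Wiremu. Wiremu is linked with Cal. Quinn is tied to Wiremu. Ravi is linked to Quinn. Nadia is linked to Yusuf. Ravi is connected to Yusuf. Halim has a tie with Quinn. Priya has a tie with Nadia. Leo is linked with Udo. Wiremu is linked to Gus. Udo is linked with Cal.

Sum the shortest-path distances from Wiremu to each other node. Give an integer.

Distances from Wiremu: Cal:1, Eva:2, Gus:1, Halim:2, Leo:2, Nadia:4, Priya:3, Quinn:1, Ravi:2, Udo:2, Ursula:1, Yusuf:3.
Sum = 1 + 2 + 1 + 2 + 2 + 4 + 3 + 1 + 2 + 2 + 1 + 3 = 24.

24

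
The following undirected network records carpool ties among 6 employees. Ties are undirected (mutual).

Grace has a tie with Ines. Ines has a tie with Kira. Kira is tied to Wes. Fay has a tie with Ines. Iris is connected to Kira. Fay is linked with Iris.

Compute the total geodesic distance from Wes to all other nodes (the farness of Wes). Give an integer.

11

Distances from Wes: Fay:3, Grace:3, Ines:2, Iris:2, Kira:1.
Sum = 3 + 3 + 2 + 2 + 1 = 11.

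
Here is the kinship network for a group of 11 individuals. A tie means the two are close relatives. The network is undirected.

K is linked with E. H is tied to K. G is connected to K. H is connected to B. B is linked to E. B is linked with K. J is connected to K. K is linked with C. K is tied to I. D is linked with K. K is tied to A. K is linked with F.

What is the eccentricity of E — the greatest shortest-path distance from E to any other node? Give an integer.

Distances from E: A:2, B:1, C:2, D:2, F:2, G:2, H:2, I:2, J:2, K:1.
The largest is 2 (to A, F, G, J, I, C, H, and D), so the eccentricity of E is 2.

2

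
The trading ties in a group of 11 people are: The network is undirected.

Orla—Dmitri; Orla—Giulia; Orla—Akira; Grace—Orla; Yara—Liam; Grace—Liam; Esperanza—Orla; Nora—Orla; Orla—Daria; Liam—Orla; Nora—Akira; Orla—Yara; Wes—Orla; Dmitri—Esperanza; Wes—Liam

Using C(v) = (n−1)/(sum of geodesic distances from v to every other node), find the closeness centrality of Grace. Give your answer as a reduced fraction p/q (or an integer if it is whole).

5/9

Distances from Grace: Akira:2, Daria:2, Dmitri:2, Esperanza:2, Giulia:2, Liam:1, Nora:2, Orla:1, Wes:2, Yara:2. Sum = 18.
n = 11, so closeness = 10/18 = 5/9.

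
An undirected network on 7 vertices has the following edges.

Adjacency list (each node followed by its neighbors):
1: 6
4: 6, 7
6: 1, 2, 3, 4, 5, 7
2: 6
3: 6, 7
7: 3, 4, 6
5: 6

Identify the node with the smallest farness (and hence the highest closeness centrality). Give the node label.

6

Farness (sum of distances to all others) for each node — 1:11, 2:11, 3:10, 4:10, 5:11, 6:6, 7:9.
The smallest farness is 6, for 6, so 6 has the highest closeness.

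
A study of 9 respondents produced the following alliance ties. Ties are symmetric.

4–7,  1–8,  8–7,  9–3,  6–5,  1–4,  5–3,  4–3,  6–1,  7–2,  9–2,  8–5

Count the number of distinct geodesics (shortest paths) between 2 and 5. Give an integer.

The shortest distance is 3. The length-3 paths are: 2–9–3–5; 2–7–8–5.
That gives 2 distinct shortest paths.

2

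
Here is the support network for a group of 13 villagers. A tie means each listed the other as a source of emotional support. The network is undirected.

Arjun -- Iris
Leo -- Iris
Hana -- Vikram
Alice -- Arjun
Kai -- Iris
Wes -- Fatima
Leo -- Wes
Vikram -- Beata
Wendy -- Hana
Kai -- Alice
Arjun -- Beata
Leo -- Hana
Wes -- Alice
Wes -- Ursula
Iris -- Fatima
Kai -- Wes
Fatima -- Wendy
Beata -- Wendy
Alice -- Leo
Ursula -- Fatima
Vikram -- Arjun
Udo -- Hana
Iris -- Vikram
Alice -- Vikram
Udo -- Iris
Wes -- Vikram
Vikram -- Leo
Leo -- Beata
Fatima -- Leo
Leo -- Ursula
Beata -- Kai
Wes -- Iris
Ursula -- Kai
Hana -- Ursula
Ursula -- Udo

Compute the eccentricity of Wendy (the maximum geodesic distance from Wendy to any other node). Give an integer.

3

Distances from Wendy: Alice:3, Arjun:2, Beata:1, Fatima:1, Hana:1, Iris:2, Kai:2, Leo:2, Udo:2, Ursula:2, Vikram:2, Wes:2.
The largest is 3 (to Alice), so the eccentricity of Wendy is 3.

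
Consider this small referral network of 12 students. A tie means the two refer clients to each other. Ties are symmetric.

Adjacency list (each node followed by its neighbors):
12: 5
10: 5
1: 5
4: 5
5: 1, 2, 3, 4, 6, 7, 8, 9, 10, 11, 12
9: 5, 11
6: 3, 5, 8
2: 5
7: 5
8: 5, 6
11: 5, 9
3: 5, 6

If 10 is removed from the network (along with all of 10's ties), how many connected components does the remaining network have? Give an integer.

1

10's neighbors (5) remain reachable from one another through other ties, so the rest of the network stays in one piece.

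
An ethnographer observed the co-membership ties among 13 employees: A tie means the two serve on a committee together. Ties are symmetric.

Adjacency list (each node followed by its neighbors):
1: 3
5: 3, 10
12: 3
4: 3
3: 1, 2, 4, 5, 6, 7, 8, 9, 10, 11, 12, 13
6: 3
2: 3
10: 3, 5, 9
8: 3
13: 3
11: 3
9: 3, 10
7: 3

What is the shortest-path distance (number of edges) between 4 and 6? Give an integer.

One shortest route is 4 – 3 – 6, which uses 2 edges, and 4 and 6 are not directly tied, so nothing shorter exists. So d(4,6) = 2.

2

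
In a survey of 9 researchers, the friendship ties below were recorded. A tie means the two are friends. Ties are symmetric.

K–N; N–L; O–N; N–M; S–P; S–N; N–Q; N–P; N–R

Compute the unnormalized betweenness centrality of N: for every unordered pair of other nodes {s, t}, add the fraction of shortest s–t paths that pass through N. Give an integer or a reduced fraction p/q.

27

Pairs whose geodesics pass through N — O–K: 1; O–L: 1; O–P: 1; O–S: 1; O–Q: 1; O–R: 1; O–M: 1; K–L: 1; K–P: 1; K–S: 1; K–Q: 1; K–R: 1; K–M: 1; L–P: 1 … (+13 more pairs).
All other pairs contribute 0.
Summing the contributions gives betweenness(N) = 27.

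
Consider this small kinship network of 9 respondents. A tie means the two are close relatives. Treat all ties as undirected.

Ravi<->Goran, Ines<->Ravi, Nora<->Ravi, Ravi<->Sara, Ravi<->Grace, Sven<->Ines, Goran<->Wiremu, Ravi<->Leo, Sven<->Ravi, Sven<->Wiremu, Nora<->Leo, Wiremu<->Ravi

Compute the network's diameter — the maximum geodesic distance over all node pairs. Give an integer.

2

Eccentricity of each node (its greatest distance to any other): Goran:2, Grace:2, Ines:2, Leo:2, Nora:2, Ravi:1, Sara:2, Sven:2, Wiremu:2.
The maximum eccentricity is 2, realized for instance by the pair Sven–Sara via Sven – Ravi – Sara. So the diameter is 2.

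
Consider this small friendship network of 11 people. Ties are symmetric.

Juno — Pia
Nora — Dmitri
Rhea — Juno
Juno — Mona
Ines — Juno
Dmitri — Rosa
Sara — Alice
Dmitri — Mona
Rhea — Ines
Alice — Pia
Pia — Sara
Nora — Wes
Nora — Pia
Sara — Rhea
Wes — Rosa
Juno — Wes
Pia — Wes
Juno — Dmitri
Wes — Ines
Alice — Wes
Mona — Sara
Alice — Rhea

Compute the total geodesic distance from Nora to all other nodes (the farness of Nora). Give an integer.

18

Distances from Nora: Alice:2, Dmitri:1, Ines:2, Juno:2, Mona:2, Pia:1, Rhea:3, Rosa:2, Sara:2, Wes:1.
Sum = 2 + 1 + 2 + 2 + 2 + 1 + 3 + 2 + 2 + 1 = 18.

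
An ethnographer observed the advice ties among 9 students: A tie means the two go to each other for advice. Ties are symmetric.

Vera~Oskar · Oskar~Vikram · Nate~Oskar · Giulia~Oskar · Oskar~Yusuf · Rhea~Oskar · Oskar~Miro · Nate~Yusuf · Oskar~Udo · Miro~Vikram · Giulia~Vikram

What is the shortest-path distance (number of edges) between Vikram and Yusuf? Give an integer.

One shortest route is Vikram – Oskar – Yusuf, which uses 2 edges, and Vikram and Yusuf are not directly tied, so nothing shorter exists. So d(Vikram,Yusuf) = 2.

2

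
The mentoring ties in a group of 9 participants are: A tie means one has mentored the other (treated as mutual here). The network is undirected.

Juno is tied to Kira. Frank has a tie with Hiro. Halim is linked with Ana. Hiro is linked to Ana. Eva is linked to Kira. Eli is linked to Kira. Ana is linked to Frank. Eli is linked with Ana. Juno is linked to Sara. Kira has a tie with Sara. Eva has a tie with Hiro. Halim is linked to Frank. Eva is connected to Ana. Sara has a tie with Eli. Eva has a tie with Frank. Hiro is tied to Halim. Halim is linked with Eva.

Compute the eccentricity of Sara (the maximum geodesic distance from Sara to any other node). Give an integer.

3

Distances from Sara: Ana:2, Eli:1, Eva:2, Frank:3, Halim:3, Hiro:3, Juno:1, Kira:1.
The largest is 3 (to Frank, Hiro, and Halim), so the eccentricity of Sara is 3.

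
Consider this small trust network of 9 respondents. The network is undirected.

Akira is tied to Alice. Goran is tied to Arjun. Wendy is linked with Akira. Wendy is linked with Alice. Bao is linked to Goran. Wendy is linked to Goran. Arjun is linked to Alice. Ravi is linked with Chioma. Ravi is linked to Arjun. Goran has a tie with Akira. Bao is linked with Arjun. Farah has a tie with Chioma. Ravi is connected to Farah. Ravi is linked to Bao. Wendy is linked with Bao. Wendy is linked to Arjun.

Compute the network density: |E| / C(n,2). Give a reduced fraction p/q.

There are 16 edges and 9 nodes, so the maximum possible is C(9,2) = 36.
Density = 16/36 = 4/9.

4/9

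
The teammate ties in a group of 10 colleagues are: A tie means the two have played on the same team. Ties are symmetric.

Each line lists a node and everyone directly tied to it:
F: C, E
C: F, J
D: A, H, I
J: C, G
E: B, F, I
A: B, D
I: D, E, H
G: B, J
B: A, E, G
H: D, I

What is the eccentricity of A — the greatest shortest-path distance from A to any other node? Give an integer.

4

Distances from A: B:1, C:4, D:1, E:2, F:3, G:2, H:2, I:2, J:3.
The largest is 4 (to C), so the eccentricity of A is 4.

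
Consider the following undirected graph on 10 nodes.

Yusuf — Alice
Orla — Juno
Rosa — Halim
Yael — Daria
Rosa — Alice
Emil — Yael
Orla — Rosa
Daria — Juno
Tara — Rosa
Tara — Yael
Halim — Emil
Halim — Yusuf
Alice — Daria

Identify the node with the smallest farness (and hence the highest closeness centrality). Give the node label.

Farness (sum of distances to all others) for each node — Alice:16, Daria:16, Emil:19, Halim:17, Juno:20, Orla:19, Rosa:14, Tara:18, Yael:17, Yusuf:20.
The smallest farness is 14, for Rosa, so Rosa has the highest closeness.

Rosa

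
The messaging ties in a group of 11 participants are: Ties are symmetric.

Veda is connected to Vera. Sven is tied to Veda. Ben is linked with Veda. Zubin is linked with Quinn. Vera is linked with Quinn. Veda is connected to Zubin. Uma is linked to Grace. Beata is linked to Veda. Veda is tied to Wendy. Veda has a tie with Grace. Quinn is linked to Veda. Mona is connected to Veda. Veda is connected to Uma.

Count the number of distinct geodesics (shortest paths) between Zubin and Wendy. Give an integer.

1

The shortest distance is 2, and the only length-2 path is Zubin–Veda–Wendy. So there is exactly 1 shortest path.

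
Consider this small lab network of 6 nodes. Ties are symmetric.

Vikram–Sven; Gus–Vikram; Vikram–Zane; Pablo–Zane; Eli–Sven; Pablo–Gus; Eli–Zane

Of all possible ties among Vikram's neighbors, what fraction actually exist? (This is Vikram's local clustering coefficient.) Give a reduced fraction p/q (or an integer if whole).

Vikram's neighbors: Gus, Sven, and Zane (k = 3).
Possible neighbor pairs: C(3,2) = 3. Edges among them: none → e = 0.
Clustering(Vikram) = 0/3 = 0.

0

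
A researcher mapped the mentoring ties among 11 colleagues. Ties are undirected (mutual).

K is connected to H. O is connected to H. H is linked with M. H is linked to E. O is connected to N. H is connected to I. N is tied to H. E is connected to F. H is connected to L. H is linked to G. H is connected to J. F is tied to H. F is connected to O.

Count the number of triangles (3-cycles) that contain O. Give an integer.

2

O's neighbors: F, H, and N.
Neighbor pairs that are themselves tied: O–F–H; O–H–N. Each forms one triangle with O, for 2 in total.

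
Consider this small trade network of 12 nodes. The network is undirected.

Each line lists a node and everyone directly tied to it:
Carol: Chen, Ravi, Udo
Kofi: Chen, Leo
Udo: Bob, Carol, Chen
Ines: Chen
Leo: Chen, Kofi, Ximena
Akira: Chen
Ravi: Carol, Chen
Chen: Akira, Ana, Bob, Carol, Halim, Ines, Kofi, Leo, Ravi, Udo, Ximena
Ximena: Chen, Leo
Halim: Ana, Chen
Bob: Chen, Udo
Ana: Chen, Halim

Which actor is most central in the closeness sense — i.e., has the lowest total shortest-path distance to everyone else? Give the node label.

Chen

Farness (sum of distances to all others) for each node — Akira:21, Ana:20, Bob:20, Carol:19, Chen:11, Halim:20, Ines:21, Kofi:20, Leo:19, Ravi:20, Udo:19, Ximena:20.
The smallest farness is 11, for Chen, so Chen has the highest closeness.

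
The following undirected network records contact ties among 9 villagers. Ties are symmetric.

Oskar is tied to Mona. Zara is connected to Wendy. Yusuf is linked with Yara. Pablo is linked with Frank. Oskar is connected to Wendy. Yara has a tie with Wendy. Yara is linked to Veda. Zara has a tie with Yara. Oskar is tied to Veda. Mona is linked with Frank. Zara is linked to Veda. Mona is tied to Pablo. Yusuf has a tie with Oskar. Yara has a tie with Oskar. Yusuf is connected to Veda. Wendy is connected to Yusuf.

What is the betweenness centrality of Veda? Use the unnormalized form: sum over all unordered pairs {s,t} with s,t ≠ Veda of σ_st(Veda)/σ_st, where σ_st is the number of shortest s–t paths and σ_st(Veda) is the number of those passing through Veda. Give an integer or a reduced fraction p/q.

5/3

Pairs whose geodesics pass through Veda — Zara–Yusuf: 1/3; Zara–Oskar: 1/3; Zara–Pablo: 1/3; Zara–Mona: 1/3; Zara–Frank: 1/3.
All other pairs contribute 0.
Summing the contributions gives betweenness(Veda) = 5/3.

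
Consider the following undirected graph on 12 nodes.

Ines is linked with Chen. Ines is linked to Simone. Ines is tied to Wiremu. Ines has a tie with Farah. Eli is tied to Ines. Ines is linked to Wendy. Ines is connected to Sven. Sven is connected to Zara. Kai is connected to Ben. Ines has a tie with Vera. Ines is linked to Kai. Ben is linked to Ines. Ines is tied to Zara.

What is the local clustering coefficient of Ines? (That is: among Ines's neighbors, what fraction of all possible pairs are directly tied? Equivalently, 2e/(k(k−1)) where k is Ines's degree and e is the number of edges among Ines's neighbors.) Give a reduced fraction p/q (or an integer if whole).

2/55

Ines's neighbors: Ben, Chen, Eli, Farah, Kai, Simone, Sven, Vera, Wendy, Wiremu, and Zara (k = 11).
Possible neighbor pairs: C(11,2) = 55. Edges among them: Ben–Kai, Sven–Zara → e = 2.
Clustering(Ines) = 2/55.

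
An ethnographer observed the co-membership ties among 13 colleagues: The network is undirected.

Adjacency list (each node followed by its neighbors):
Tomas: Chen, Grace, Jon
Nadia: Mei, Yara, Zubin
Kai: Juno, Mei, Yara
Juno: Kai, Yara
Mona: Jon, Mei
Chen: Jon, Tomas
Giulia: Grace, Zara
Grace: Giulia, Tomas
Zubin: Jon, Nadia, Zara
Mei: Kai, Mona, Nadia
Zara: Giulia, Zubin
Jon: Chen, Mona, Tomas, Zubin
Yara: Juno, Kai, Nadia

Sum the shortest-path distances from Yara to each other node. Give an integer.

Distances from Yara: Chen:4, Giulia:4, Grace:5, Jon:3, Juno:1, Kai:1, Mei:2, Mona:3, Nadia:1, Tomas:4, Zara:3, Zubin:2.
Sum = 4 + 4 + 5 + 3 + 1 + 1 + 2 + 3 + 1 + 4 + 3 + 2 = 33.

33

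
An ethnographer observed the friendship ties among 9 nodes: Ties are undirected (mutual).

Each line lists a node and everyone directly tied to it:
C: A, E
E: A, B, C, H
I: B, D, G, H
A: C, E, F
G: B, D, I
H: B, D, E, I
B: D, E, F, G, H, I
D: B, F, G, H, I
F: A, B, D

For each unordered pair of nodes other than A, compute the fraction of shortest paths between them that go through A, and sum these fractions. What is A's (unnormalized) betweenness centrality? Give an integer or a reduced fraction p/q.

11/6

Pairs whose geodesics pass through A — F–E: 1/2; F–C: 1; C–D: 1/3.
All other pairs contribute 0.
Summing the contributions gives betweenness(A) = 11/6.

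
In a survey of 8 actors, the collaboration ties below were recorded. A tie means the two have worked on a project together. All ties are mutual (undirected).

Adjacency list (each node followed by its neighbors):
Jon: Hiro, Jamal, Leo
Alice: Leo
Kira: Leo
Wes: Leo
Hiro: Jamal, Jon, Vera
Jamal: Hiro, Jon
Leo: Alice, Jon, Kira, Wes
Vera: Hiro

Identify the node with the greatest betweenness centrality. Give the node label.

Unnormalized betweenness of each node: Alice:0, Hiro:6, Jamal:0, Jon:12, Kira:0, Leo:15, Vera:0, Wes:0.
Leo has the largest value, 15, making it the main broker — the node through which the most shortest paths run.

Leo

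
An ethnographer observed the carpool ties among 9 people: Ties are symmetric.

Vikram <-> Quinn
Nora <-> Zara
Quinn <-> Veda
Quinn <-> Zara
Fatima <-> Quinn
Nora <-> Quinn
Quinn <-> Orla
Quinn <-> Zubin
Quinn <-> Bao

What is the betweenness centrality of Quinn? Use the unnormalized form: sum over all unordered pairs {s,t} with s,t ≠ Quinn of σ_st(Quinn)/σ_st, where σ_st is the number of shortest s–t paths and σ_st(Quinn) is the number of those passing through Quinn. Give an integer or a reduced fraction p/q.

27

Pairs whose geodesics pass through Quinn — Vikram–Veda: 1; Vikram–Fatima: 1; Vikram–Nora: 1; Vikram–Zubin: 1; Vikram–Zara: 1; Vikram–Bao: 1; Vikram–Orla: 1; Veda–Fatima: 1; Veda–Nora: 1; Veda–Zubin: 1; Veda–Zara: 1; Veda–Bao: 1; Veda–Orla: 1; Fatima–Nora: 1 … (+13 more pairs).
All other pairs contribute 0.
Summing the contributions gives betweenness(Quinn) = 27.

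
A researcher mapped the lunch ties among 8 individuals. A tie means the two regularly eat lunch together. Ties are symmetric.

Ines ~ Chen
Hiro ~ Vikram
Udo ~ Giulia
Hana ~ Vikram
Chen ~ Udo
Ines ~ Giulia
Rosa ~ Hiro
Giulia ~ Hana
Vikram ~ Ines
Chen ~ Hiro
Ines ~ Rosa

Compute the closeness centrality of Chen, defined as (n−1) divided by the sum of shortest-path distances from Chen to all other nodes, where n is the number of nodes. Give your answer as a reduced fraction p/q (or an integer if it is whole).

7/12

Distances from Chen: Giulia:2, Hana:3, Hiro:1, Ines:1, Rosa:2, Udo:1, Vikram:2. Sum = 12.
n = 8, so closeness = 7/12.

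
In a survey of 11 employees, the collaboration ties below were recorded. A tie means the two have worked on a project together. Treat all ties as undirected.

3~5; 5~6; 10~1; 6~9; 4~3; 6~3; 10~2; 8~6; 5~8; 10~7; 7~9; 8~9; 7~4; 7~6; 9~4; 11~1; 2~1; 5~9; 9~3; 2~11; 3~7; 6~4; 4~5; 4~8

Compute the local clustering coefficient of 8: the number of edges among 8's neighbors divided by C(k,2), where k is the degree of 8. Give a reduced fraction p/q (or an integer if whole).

1

8's neighbors: 4, 5, 6, and 9 (k = 4).
Possible neighbor pairs: C(4,2) = 6. Edges among them: 4–5, 4–6, 4–9, 5–6, 5–9, 6–9 → e = 6.
Clustering(8) = 6/6 = 1.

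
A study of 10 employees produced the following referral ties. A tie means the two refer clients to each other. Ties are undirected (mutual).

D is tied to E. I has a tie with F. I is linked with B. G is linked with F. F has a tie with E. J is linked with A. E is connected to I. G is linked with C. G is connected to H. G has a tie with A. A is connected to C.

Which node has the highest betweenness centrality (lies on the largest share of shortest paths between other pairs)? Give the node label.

G

Unnormalized betweenness of each node: A:8, B:0, C:0, D:0, E:8, F:20, G:23, H:0, I:8, J:0.
G has the largest value, 23, making it the main broker — the node through which the most shortest paths run.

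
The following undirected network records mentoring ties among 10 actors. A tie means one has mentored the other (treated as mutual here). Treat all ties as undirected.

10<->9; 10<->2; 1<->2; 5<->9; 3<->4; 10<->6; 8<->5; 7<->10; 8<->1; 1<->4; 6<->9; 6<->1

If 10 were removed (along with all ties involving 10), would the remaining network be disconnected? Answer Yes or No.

Yes

Removing 10 leaves {1, 2, 3, 4, 5, 6, 8, and 9} with no path to {7}, so the network splits into 2 components. 10 is a cut vertex.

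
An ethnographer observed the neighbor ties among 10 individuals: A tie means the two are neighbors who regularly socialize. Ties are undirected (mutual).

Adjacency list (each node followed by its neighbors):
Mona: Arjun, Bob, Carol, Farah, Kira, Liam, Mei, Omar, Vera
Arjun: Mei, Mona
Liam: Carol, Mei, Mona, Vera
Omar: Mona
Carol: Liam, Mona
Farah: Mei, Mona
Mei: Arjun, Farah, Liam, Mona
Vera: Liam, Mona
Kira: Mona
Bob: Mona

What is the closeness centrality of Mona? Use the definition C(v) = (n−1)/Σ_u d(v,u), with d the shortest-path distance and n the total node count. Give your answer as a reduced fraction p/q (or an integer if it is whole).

1

Distances from Mona: Arjun:1, Bob:1, Carol:1, Farah:1, Kira:1, Liam:1, Mei:1, Omar:1, Vera:1. Sum = 9.
n = 10, so closeness = 9/9 = 1.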